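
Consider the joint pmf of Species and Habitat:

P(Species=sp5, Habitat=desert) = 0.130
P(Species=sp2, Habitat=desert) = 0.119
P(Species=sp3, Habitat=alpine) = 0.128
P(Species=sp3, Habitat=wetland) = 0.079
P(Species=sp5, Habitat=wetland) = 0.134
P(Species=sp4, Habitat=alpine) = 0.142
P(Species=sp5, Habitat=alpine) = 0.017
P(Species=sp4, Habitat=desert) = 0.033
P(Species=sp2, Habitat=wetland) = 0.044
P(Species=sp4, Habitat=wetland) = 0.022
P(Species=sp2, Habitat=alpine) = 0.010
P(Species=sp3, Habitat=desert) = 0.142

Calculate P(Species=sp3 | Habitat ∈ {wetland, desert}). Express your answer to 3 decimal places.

P(Habitat=wetland) = 0.044 + 0.079 + 0.022 + 0.134 = 0.279.
P(Habitat=desert) = 0.119 + 0.142 + 0.033 + 0.130 = 0.424.
P(Habitat ∈ {wetland, desert}) = 0.279 + 0.424 = 0.703; P(Species=sp3, Habitat ∈ {wetland, desert}) = 0.079 + 0.142 = 0.221.
P(Species=sp3 | Habitat ∈ {wetland, desert}) = 0.221/0.703 = 0.314.

0.314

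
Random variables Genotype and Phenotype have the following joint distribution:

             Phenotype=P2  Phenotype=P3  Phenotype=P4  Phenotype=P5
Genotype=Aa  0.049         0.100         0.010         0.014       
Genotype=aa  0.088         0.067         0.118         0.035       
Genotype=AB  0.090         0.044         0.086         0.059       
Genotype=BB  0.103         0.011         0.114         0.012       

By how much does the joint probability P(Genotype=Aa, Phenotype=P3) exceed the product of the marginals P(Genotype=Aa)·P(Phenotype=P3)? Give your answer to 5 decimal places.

P(Genotype=Aa) = 0.049 + 0.100 + 0.010 + 0.014 = 0.173.
P(Phenotype=P3) = 0.100 + 0.067 + 0.044 + 0.011 = 0.222.
P(Genotype=Aa, Phenotype=P3) − P(Genotype=Aa)P(Phenotype=P3) = 0.100 − 0.173×0.222 = 0.06159.

0.06159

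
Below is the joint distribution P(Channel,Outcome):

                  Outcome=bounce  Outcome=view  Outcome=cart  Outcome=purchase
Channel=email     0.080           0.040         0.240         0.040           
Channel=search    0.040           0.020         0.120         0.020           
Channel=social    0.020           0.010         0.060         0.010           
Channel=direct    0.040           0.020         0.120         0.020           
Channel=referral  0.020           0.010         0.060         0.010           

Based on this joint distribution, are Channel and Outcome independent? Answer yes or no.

yes

Every cell satisfies P(Channel,Outcome) = P(Channel)·P(Outcome). For instance P(Channel=referral) = 0.100, P(Outcome=cart) = 0.600, and 0.100×0.600 = 0.060 matches the joint entry. So Channel and Outcome are independent.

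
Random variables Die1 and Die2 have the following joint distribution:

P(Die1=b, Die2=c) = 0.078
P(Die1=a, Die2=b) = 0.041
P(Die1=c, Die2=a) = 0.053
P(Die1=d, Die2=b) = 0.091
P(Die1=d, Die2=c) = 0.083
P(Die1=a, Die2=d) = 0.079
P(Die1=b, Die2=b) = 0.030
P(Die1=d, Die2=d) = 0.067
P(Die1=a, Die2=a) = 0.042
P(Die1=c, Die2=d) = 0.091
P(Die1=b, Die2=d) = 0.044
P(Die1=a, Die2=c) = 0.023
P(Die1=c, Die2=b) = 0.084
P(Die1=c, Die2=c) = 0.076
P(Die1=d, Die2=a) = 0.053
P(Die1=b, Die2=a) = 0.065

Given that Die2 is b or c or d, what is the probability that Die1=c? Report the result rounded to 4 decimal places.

0.3189

P(Die2=b) = 0.041 + 0.030 + 0.084 + 0.091 = 0.246.
P(Die2=c) = 0.023 + 0.078 + 0.076 + 0.083 = 0.260.
P(Die2=d) = 0.079 + 0.044 + 0.091 + 0.067 = 0.281.
P(Die2 ∈ {b, c, d}) = 0.246 + 0.260 + 0.281 = 0.787; P(Die1=c, Die2 ∈ {b, c, d}) = 0.084 + 0.076 + 0.091 = 0.251.
P(Die1=c | Die2 ∈ {b, c, d}) = 0.251/0.787 = 0.3189.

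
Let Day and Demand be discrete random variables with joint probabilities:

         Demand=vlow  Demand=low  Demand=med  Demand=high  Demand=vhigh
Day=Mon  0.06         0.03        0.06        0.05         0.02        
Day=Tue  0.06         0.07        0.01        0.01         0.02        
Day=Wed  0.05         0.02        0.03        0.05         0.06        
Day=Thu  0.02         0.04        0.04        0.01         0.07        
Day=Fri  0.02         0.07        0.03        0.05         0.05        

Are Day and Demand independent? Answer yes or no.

no

P(Day=Tue) = 0.17 and P(Demand=low) = 0.23, so their product is 0.0391, but P(Day=Tue, Demand=low) = 0.07. Since these differ, Day and Demand are not independent.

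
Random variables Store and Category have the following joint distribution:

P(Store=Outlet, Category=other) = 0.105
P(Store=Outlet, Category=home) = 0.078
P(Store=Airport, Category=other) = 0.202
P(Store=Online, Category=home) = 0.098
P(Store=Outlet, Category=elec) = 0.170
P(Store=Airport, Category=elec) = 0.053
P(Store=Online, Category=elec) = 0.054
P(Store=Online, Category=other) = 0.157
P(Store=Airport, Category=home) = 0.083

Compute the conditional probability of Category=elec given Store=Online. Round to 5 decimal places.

0.17476

P(Store=Online) = 0.054 + 0.098 + 0.157 = 0.309.
P(Category=elec | Store=Online) = 0.054/0.309 = 0.17476.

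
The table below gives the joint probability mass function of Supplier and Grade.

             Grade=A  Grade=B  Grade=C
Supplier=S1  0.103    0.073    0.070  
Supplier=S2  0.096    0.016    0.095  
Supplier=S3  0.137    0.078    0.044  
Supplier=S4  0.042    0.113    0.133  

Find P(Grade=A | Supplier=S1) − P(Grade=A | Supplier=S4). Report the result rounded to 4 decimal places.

P(Supplier=S1) = 0.103 + 0.073 + 0.070 = 0.246; P(Grade=A | Supplier=S1) = 0.103/0.246 = 0.41870.
P(Supplier=S4) = 0.042 + 0.113 + 0.133 = 0.288; P(Grade=A | Supplier=S4) = 0.042/0.288 = 0.14583.
Difference = 0.2729.

0.2729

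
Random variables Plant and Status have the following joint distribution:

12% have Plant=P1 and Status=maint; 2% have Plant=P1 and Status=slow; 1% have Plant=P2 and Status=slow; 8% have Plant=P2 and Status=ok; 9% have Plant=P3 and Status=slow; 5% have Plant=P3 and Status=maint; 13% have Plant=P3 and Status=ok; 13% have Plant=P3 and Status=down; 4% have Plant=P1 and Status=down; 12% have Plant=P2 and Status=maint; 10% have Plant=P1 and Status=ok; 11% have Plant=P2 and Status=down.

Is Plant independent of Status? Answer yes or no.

no

P(Plant=P3) = 0.40 and P(Status=maint) = 0.29, so their product is 0.1160, but P(Plant=P3, Status=maint) = 0.05. Since these differ, Plant and Status are not independent.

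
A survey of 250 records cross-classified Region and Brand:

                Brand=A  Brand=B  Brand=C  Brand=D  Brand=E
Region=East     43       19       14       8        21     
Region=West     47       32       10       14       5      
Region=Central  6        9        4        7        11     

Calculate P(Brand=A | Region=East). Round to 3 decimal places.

Total with Region=East: 43 + 19 + 14 + 8 + 21 = 105.
P(Brand=A | Region=East) = 43/105 = 0.410.

0.410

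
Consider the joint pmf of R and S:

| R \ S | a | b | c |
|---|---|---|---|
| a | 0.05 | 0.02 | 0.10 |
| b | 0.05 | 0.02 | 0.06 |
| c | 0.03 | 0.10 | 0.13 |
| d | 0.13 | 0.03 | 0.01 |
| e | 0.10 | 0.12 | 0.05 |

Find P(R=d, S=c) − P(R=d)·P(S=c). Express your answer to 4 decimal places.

-0.0495

P(R=d) = 0.13 + 0.03 + 0.01 = 0.17.
P(S=c) = 0.10 + 0.06 + 0.13 + 0.01 + 0.05 = 0.35.
P(R=d, S=c) − P(R=d)P(S=c) = 0.01 − 0.17×0.35 = -0.0495.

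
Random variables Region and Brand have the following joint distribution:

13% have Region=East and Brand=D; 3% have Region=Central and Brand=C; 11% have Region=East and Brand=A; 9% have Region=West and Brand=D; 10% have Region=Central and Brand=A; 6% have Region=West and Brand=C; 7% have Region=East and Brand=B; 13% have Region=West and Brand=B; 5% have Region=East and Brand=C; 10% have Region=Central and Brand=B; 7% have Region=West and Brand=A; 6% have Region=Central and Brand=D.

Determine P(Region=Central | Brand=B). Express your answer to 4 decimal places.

P(Brand=B) = 0.07 + 0.13 + 0.10 = 0.30.
P(Region=Central | Brand=B) = 0.10/0.30 = 0.3333.

0.3333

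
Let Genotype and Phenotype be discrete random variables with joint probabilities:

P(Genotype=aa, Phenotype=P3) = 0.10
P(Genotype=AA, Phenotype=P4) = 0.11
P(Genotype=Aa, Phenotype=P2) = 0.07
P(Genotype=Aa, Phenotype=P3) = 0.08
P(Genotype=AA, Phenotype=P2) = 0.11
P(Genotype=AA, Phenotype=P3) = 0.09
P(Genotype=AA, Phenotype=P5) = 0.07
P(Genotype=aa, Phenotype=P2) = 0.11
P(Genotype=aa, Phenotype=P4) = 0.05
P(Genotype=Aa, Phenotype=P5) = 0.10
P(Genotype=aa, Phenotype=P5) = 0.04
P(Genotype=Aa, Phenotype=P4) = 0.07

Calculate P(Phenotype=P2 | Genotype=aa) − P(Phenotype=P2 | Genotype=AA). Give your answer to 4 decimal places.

0.0772

P(Genotype=aa) = 0.11 + 0.10 + 0.05 + 0.04 = 0.30; P(Phenotype=P2 | Genotype=aa) = 0.11/0.30 = 0.36667.
P(Genotype=AA) = 0.11 + 0.09 + 0.11 + 0.07 = 0.38; P(Phenotype=P2 | Genotype=AA) = 0.11/0.38 = 0.28947.
Difference = 0.0772.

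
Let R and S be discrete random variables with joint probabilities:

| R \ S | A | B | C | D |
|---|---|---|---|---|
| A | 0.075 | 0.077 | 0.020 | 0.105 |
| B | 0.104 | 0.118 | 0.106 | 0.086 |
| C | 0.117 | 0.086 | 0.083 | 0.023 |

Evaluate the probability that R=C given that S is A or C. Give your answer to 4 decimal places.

0.3960

P(S=A) = 0.075 + 0.104 + 0.117 = 0.296.
P(S=C) = 0.020 + 0.106 + 0.083 = 0.209.
P(S ∈ {A, C}) = 0.296 + 0.209 = 0.505; P(R=C, S ∈ {A, C}) = 0.117 + 0.083 = 0.200.
P(R=C | S ∈ {A, C}) = 0.200/0.505 = 0.3960.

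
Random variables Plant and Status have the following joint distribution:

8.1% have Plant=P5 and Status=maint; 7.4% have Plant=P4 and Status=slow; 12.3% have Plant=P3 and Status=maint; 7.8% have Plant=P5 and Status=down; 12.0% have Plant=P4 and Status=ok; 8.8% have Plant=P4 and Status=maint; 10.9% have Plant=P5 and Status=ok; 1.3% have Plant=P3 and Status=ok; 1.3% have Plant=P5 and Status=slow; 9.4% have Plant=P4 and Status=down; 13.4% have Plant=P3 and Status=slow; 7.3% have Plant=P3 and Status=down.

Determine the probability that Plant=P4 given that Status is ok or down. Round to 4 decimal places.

0.4394

P(Status=ok) = 0.013 + 0.120 + 0.109 = 0.242.
P(Status=down) = 0.073 + 0.094 + 0.078 = 0.245.
P(Status ∈ {ok, down}) = 0.242 + 0.245 = 0.487; P(Plant=P4, Status ∈ {ok, down}) = 0.120 + 0.094 = 0.214.
P(Plant=P4 | Status ∈ {ok, down}) = 0.214/0.487 = 0.4394.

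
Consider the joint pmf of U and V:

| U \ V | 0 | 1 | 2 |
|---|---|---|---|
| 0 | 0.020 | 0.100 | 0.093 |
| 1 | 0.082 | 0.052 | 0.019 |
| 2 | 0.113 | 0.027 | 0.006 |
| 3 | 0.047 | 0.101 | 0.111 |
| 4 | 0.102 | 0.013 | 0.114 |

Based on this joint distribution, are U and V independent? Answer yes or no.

P(U=2) = 0.146 and P(V=0) = 0.364, so their product is 0.05314, but P(U=2, V=0) = 0.113. Since these differ, U and V are not independent.

no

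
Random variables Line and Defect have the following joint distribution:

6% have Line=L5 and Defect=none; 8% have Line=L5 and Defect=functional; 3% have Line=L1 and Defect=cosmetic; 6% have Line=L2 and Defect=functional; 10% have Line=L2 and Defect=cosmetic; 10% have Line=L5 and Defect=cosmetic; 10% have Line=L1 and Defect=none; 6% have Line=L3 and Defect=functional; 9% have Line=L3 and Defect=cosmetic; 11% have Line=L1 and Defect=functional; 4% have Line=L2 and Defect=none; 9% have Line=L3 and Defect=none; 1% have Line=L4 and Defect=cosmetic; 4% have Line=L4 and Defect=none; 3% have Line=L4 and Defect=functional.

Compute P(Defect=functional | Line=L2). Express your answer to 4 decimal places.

P(Line=L2) = 0.04 + 0.10 + 0.06 = 0.20.
P(Defect=functional | Line=L2) = 0.06/0.20 = 0.3000.

0.3000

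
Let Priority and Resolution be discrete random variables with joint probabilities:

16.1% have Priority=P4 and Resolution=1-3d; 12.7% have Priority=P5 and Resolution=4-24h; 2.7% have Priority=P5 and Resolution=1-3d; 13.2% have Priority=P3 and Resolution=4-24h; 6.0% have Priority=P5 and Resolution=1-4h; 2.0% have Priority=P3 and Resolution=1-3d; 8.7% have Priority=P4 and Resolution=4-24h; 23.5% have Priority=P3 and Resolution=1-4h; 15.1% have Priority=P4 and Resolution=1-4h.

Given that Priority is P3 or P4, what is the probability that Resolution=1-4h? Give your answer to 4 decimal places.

P(Priority=P3) = 0.235 + 0.132 + 0.020 = 0.387.
P(Priority=P4) = 0.151 + 0.087 + 0.161 = 0.399.
P(Priority ∈ {P3, P4}) = 0.387 + 0.399 = 0.786; P(Resolution=1-4h, Priority ∈ {P3, P4}) = 0.235 + 0.151 = 0.386.
P(Resolution=1-4h | Priority ∈ {P3, P4}) = 0.386/0.786 = 0.4911.

0.4911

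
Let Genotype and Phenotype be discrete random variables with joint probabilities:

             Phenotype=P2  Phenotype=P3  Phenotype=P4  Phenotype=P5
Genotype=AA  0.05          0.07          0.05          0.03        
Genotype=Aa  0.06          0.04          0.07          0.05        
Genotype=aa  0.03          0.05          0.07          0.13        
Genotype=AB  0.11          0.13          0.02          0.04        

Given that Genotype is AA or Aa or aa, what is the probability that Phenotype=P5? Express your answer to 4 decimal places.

0.3000

P(Genotype=AA) = 0.05 + 0.07 + 0.05 + 0.03 = 0.20.
P(Genotype=Aa) = 0.06 + 0.04 + 0.07 + 0.05 = 0.22.
P(Genotype=aa) = 0.03 + 0.05 + 0.07 + 0.13 = 0.28.
P(Genotype ∈ {AA, Aa, aa}) = 0.20 + 0.22 + 0.28 = 0.70; P(Phenotype=P5, Genotype ∈ {AA, Aa, aa}) = 0.03 + 0.05 + 0.13 = 0.21.
P(Phenotype=P5 | Genotype ∈ {AA, Aa, aa}) = 0.21/0.70 = 0.3000.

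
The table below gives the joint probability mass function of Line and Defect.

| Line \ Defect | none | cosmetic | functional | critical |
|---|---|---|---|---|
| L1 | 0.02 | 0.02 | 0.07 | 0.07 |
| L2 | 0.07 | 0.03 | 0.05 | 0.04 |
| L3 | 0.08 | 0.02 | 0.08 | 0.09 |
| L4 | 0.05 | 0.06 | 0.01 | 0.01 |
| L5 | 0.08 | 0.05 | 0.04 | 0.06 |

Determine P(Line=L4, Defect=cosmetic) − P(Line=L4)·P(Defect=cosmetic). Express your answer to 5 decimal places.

0.03660

P(Line=L4) = 0.05 + 0.06 + 0.01 + 0.01 = 0.13.
P(Defect=cosmetic) = 0.02 + 0.03 + 0.02 + 0.06 + 0.05 = 0.18.
P(Line=L4, Defect=cosmetic) − P(Line=L4)P(Defect=cosmetic) = 0.06 − 0.13×0.18 = 0.03660.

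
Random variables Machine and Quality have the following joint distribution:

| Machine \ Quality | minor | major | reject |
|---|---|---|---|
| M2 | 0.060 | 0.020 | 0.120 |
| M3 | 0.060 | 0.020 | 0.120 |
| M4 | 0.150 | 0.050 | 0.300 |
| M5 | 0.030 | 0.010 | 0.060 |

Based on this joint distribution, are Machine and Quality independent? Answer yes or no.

Every cell satisfies P(Machine,Quality) = P(Machine)·P(Quality). For instance P(Machine=M4) = 0.500, P(Quality=minor) = 0.300, and 0.500×0.300 = 0.150 matches the joint entry. So Machine and Quality are independent.

yes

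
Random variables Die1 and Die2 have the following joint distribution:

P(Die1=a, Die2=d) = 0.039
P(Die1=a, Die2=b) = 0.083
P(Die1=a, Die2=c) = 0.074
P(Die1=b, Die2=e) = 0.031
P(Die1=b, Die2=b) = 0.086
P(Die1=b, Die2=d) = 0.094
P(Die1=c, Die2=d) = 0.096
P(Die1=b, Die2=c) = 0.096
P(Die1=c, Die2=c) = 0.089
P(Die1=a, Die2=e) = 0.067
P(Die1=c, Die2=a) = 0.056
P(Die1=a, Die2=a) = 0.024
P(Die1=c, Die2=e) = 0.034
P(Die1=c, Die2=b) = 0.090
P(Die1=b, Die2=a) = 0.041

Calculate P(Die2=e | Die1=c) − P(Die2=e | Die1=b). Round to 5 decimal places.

P(Die1=c) = 0.056 + 0.090 + 0.089 + 0.096 + 0.034 = 0.365; P(Die2=e | Die1=c) = 0.034/0.365 = 0.093151.
P(Die1=b) = 0.041 + 0.086 + 0.096 + 0.094 + 0.031 = 0.348; P(Die2=e | Die1=b) = 0.031/0.348 = 0.089080.
Difference = 0.00407.

0.00407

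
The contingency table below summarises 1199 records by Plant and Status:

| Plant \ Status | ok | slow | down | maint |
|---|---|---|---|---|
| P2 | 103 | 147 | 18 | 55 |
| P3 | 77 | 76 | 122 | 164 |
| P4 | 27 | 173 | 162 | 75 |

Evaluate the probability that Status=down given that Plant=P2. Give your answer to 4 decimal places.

Total with Plant=P2: 103 + 147 + 18 + 55 = 323.
P(Status=down | Plant=P2) = 18/323 = 0.0557.

0.0557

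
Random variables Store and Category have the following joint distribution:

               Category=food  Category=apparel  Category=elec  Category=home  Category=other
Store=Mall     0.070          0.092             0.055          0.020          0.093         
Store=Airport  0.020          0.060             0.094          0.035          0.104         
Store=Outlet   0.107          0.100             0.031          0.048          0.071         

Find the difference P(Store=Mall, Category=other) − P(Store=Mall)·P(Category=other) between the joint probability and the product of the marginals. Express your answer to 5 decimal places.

P(Store=Mall) = 0.070 + 0.092 + 0.055 + 0.020 + 0.093 = 0.330.
P(Category=other) = 0.093 + 0.104 + 0.071 = 0.268.
P(Store=Mall, Category=other) − P(Store=Mall)P(Category=other) = 0.093 − 0.330×0.268 = 0.00456.

0.00456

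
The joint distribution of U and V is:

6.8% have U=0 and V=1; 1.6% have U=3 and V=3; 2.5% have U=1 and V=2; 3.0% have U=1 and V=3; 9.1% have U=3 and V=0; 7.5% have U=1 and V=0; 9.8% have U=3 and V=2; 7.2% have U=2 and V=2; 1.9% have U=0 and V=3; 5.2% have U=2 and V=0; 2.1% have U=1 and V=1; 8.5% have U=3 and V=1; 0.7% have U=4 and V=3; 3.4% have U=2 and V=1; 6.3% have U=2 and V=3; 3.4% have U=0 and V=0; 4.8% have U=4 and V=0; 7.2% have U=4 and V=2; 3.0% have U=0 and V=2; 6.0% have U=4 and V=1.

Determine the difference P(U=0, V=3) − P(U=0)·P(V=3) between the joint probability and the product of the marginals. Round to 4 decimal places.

-0.0014

P(U=0) = 0.034 + 0.068 + 0.030 + 0.019 = 0.151.
P(V=3) = 0.019 + 0.030 + 0.063 + 0.016 + 0.007 = 0.135.
P(U=0, V=3) − P(U=0)P(V=3) = 0.019 − 0.151×0.135 = -0.0014.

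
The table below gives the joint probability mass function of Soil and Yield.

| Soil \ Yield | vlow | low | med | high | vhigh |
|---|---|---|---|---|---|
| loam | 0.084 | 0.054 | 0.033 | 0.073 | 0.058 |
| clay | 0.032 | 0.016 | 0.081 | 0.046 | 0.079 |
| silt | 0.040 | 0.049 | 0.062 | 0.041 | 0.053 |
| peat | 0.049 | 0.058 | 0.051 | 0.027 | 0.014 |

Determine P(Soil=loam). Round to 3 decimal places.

0.302

P(Soil=loam) = 0.084 + 0.054 + 0.033 + 0.073 + 0.058 = 0.302.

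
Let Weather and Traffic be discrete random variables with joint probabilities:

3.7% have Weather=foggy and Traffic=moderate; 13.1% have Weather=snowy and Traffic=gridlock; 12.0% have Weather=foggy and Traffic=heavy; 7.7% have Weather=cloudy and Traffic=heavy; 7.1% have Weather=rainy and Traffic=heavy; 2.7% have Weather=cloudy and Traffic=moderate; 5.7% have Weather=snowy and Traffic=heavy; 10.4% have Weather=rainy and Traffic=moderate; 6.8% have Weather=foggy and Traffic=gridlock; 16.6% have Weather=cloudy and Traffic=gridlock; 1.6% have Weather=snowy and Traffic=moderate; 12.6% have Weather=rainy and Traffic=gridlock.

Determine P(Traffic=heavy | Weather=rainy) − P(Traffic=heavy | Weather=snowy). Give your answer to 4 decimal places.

-0.0435

P(Weather=rainy) = 0.104 + 0.071 + 0.126 = 0.301; P(Traffic=heavy | Weather=rainy) = 0.071/0.301 = 0.23588.
P(Weather=snowy) = 0.016 + 0.057 + 0.131 = 0.204; P(Traffic=heavy | Weather=snowy) = 0.057/0.204 = 0.27941.
Difference = -0.0435.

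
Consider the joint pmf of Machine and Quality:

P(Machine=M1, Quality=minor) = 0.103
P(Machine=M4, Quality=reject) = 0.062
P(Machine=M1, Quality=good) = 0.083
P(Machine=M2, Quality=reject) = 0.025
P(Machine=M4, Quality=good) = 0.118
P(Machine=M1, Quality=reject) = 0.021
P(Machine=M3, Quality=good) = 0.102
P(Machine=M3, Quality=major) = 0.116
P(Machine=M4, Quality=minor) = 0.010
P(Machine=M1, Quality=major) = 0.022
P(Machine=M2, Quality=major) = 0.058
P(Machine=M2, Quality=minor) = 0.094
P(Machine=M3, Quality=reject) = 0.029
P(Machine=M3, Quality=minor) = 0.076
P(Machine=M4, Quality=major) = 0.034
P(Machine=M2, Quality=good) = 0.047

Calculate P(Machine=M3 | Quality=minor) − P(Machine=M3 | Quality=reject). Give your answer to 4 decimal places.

0.0569

P(Quality=minor) = 0.103 + 0.094 + 0.076 + 0.010 = 0.283; P(Machine=M3 | Quality=minor) = 0.076/0.283 = 0.26855.
P(Quality=reject) = 0.021 + 0.025 + 0.029 + 0.062 = 0.137; P(Machine=M3 | Quality=reject) = 0.029/0.137 = 0.21168.
Difference = 0.0569.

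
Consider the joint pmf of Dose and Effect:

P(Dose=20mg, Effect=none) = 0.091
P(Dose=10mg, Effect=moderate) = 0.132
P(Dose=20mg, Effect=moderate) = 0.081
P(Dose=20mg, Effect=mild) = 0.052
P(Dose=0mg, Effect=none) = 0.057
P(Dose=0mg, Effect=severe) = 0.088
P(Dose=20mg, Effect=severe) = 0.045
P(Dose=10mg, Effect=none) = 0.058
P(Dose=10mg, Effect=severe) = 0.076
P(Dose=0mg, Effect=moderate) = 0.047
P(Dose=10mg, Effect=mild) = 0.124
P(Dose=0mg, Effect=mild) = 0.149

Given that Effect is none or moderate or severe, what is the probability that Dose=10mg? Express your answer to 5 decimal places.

0.39407

P(Effect=none) = 0.057 + 0.058 + 0.091 = 0.206.
P(Effect=moderate) = 0.047 + 0.132 + 0.081 = 0.260.
P(Effect=severe) = 0.088 + 0.076 + 0.045 = 0.209.
P(Effect ∈ {none, moderate, severe}) = 0.206 + 0.260 + 0.209 = 0.675; P(Dose=10mg, Effect ∈ {none, moderate, severe}) = 0.058 + 0.132 + 0.076 = 0.266.
P(Dose=10mg | Effect ∈ {none, moderate, severe}) = 0.266/0.675 = 0.39407.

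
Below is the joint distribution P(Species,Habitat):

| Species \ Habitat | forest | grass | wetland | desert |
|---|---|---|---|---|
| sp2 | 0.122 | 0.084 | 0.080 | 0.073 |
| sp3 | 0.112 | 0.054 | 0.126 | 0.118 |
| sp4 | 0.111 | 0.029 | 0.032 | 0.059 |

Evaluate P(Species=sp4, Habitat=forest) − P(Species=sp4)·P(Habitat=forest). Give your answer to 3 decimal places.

P(Species=sp4) = 0.111 + 0.029 + 0.032 + 0.059 = 0.231.
P(Habitat=forest) = 0.122 + 0.112 + 0.111 = 0.345.
P(Species=sp4, Habitat=forest) − P(Species=sp4)P(Habitat=forest) = 0.111 − 0.231×0.345 = 0.031.

0.031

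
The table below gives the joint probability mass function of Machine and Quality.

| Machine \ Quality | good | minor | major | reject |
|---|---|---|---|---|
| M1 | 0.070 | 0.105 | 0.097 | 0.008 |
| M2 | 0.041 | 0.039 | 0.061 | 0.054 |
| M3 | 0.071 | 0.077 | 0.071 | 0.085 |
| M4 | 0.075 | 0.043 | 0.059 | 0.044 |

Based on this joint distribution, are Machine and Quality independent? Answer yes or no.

no

P(Machine=M1) = 0.280 and P(Quality=reject) = 0.191, so their product is 0.05348, but P(Machine=M1, Quality=reject) = 0.008. Since these differ, Machine and Quality are not independent.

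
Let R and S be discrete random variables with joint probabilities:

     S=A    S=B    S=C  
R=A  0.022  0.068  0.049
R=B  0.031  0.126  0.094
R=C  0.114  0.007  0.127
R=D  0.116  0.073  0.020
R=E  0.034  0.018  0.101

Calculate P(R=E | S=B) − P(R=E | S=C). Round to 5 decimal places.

-0.19667

P(S=B) = 0.068 + 0.126 + 0.007 + 0.073 + 0.018 = 0.292; P(R=E | S=B) = 0.018/0.292 = 0.061644.
P(S=C) = 0.049 + 0.094 + 0.127 + 0.020 + 0.101 = 0.391; P(R=E | S=C) = 0.101/0.391 = 0.258312.
Difference = -0.19667.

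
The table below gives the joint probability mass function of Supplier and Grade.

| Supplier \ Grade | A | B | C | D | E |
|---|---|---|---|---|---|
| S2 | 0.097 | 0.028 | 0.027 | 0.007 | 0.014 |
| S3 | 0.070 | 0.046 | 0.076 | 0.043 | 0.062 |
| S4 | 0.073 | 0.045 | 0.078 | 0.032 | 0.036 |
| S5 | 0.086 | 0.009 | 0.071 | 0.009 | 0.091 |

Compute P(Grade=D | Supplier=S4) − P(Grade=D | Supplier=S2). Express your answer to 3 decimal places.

0.081

P(Supplier=S4) = 0.073 + 0.045 + 0.078 + 0.032 + 0.036 = 0.264; P(Grade=D | Supplier=S4) = 0.032/0.264 = 0.1212.
P(Supplier=S2) = 0.097 + 0.028 + 0.027 + 0.007 + 0.014 = 0.173; P(Grade=D | Supplier=S2) = 0.007/0.173 = 0.0405.
Difference = 0.081.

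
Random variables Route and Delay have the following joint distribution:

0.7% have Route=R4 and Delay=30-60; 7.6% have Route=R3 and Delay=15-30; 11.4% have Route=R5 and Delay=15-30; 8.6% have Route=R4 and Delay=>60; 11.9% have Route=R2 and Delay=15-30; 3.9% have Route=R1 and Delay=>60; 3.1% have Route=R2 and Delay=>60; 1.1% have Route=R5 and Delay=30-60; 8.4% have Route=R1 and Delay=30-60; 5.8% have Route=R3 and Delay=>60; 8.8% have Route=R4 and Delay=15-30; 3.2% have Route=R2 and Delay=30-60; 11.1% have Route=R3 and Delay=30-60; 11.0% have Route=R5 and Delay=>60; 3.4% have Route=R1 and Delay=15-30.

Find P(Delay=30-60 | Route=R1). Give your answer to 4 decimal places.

P(Route=R1) = 0.034 + 0.084 + 0.039 = 0.157.
P(Delay=30-60 | Route=R1) = 0.084/0.157 = 0.5350.

0.5350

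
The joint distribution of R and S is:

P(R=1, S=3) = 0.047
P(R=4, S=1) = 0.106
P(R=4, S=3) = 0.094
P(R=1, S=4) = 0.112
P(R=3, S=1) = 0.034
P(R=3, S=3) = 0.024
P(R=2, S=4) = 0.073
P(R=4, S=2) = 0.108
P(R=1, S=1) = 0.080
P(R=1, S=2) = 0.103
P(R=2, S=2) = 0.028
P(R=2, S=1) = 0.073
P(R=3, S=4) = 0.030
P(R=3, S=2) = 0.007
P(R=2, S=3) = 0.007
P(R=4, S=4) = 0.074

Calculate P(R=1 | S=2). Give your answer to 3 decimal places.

0.419

P(S=2) = 0.103 + 0.028 + 0.007 + 0.108 = 0.246.
P(R=1 | S=2) = 0.103/0.246 = 0.419.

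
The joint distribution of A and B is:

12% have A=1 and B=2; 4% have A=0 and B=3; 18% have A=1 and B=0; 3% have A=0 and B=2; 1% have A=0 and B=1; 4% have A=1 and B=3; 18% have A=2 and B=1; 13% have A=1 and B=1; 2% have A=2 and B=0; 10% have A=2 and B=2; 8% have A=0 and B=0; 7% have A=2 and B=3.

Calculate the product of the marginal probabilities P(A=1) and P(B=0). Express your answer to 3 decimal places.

0.132

P(A=1) = 0.18 + 0.13 + 0.12 + 0.04 = 0.47.
P(B=0) = 0.08 + 0.18 + 0.02 = 0.28.
Product: 0.47 × 0.28 = 0.132.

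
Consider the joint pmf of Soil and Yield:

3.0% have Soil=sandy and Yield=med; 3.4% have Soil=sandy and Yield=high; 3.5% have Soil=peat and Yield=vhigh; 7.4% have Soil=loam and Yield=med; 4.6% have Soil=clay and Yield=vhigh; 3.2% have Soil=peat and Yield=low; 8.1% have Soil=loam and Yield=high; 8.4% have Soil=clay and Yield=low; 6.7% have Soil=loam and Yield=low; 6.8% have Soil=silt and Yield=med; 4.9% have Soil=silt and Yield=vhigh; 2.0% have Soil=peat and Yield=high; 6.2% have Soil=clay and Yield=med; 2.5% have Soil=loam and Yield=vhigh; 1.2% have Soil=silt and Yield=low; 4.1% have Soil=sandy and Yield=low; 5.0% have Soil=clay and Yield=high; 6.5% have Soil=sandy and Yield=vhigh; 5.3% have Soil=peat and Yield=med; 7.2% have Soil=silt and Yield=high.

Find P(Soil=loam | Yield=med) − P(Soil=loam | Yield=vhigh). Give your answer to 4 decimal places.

0.1442

P(Yield=med) = 0.030 + 0.074 + 0.062 + 0.068 + 0.053 = 0.287; P(Soil=loam | Yield=med) = 0.074/0.287 = 0.25784.
P(Yield=vhigh) = 0.065 + 0.025 + 0.046 + 0.049 + 0.035 = 0.220; P(Soil=loam | Yield=vhigh) = 0.025/0.220 = 0.11364.
Difference = 0.1442.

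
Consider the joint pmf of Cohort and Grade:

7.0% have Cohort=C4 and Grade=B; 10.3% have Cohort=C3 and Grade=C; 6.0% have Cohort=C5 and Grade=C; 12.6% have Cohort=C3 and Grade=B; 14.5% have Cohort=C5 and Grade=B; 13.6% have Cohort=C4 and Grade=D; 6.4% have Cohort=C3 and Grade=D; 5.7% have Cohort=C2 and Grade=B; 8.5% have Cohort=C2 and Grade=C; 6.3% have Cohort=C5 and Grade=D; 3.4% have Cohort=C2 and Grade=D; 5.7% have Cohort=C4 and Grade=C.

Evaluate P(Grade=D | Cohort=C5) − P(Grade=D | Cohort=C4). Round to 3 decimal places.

P(Cohort=C5) = 0.145 + 0.060 + 0.063 = 0.268; P(Grade=D | Cohort=C5) = 0.063/0.268 = 0.2351.
P(Cohort=C4) = 0.070 + 0.057 + 0.136 = 0.263; P(Grade=D | Cohort=C4) = 0.136/0.263 = 0.5171.
Difference = -0.282.

-0.282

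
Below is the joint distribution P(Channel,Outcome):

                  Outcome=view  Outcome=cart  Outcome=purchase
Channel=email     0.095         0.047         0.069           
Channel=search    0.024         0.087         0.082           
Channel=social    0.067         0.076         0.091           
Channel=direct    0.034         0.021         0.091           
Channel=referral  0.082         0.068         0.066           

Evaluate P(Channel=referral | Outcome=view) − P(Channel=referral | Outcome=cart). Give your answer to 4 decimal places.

0.0441

P(Outcome=view) = 0.095 + 0.024 + 0.067 + 0.034 + 0.082 = 0.302; P(Channel=referral | Outcome=view) = 0.082/0.302 = 0.27152.
P(Outcome=cart) = 0.047 + 0.087 + 0.076 + 0.021 + 0.068 = 0.299; P(Channel=referral | Outcome=cart) = 0.068/0.299 = 0.22742.
Difference = 0.0441.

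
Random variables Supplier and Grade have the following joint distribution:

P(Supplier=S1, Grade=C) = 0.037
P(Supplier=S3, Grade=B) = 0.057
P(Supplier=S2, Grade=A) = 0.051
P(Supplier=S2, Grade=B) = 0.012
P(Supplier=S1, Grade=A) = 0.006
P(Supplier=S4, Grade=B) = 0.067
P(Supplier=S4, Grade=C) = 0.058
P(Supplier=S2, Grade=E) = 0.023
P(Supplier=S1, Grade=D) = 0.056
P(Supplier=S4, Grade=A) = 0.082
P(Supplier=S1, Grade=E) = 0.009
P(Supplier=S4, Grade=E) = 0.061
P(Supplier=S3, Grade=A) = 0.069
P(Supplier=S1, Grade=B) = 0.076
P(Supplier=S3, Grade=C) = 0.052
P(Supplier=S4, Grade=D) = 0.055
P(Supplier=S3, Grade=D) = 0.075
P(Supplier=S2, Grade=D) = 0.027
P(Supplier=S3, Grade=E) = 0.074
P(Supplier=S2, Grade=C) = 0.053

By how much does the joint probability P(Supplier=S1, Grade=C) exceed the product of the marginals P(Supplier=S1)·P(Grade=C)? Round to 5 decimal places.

0.00020

P(Supplier=S1) = 0.006 + 0.076 + 0.037 + 0.056 + 0.009 = 0.184.
P(Grade=C) = 0.037 + 0.053 + 0.052 + 0.058 = 0.200.
P(Supplier=S1, Grade=C) − P(Supplier=S1)P(Grade=C) = 0.037 − 0.184×0.200 = 0.00020.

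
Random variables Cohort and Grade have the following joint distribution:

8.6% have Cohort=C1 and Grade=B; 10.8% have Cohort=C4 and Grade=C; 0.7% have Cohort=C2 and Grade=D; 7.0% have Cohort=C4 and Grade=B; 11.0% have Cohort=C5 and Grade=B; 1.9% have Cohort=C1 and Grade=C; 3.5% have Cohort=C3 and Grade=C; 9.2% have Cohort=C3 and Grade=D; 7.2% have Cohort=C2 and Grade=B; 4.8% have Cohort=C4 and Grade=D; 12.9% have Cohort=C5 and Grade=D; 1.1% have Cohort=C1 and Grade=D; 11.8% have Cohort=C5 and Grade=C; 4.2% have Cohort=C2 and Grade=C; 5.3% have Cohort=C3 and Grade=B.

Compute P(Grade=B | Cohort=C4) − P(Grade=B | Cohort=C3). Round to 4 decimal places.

P(Cohort=C4) = 0.070 + 0.108 + 0.048 = 0.226; P(Grade=B | Cohort=C4) = 0.070/0.226 = 0.30973.
P(Cohort=C3) = 0.053 + 0.035 + 0.092 = 0.180; P(Grade=B | Cohort=C3) = 0.053/0.180 = 0.29444.
Difference = 0.0153.

0.0153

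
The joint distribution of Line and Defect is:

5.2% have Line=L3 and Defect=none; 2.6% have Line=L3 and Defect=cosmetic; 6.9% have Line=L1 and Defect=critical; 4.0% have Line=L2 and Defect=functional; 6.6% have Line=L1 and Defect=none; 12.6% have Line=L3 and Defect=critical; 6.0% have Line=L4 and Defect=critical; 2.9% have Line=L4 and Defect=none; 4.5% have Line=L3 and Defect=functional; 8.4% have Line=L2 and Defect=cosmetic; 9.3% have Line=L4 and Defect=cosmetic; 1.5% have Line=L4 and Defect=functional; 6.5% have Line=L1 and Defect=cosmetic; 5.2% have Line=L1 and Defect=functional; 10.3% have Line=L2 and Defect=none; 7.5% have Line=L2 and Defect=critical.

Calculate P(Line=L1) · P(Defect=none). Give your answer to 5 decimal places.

0.06300

P(Line=L1) = 0.066 + 0.065 + 0.052 + 0.069 = 0.252.
P(Defect=none) = 0.066 + 0.103 + 0.052 + 0.029 = 0.250.
Product: 0.252 × 0.250 = 0.06300.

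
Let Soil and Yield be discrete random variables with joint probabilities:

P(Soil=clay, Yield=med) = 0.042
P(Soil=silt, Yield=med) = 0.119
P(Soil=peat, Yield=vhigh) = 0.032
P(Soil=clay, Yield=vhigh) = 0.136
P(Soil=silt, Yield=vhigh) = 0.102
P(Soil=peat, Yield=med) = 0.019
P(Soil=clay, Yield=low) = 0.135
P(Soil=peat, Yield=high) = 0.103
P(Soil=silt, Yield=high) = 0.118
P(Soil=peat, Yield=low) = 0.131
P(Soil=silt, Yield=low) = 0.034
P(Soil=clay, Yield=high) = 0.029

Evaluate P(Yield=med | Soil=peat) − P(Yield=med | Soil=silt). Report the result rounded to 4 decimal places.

P(Soil=peat) = 0.131 + 0.019 + 0.103 + 0.032 = 0.285; P(Yield=med | Soil=peat) = 0.019/0.285 = 0.06667.
P(Soil=silt) = 0.034 + 0.119 + 0.118 + 0.102 = 0.373; P(Yield=med | Soil=silt) = 0.119/0.373 = 0.31903.
Difference = -0.2524.

-0.2524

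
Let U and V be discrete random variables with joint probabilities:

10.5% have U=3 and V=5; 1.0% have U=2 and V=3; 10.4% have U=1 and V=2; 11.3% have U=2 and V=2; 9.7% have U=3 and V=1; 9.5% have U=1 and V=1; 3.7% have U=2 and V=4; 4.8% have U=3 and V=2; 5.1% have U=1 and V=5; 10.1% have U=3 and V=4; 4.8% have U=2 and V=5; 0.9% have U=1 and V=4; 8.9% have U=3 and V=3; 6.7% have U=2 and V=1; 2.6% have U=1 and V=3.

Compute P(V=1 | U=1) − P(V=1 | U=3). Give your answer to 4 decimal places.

0.1129

P(U=1) = 0.095 + 0.104 + 0.026 + 0.009 + 0.051 = 0.285; P(V=1 | U=1) = 0.095/0.285 = 0.33333.
P(U=3) = 0.097 + 0.048 + 0.089 + 0.101 + 0.105 = 0.440; P(V=1 | U=3) = 0.097/0.440 = 0.22045.
Difference = 0.1129.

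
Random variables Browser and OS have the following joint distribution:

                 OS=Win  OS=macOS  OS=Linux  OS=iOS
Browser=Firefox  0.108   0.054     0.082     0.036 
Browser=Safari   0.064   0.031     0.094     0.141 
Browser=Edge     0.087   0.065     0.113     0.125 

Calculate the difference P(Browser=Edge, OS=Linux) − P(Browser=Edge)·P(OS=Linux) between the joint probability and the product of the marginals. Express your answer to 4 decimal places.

P(Browser=Edge) = 0.087 + 0.065 + 0.113 + 0.125 = 0.390.
P(OS=Linux) = 0.082 + 0.094 + 0.113 = 0.289.
P(Browser=Edge, OS=Linux) − P(Browser=Edge)P(OS=Linux) = 0.113 − 0.390×0.289 = 0.0003.

0.0003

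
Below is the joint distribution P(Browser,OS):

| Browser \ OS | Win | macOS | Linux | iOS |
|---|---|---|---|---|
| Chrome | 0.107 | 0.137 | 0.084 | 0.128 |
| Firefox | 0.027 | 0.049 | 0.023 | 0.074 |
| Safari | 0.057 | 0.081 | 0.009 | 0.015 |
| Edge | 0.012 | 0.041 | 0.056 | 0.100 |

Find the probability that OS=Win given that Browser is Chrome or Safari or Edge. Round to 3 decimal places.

0.213

P(Browser=Chrome) = 0.107 + 0.137 + 0.084 + 0.128 = 0.456.
P(Browser=Safari) = 0.057 + 0.081 + 0.009 + 0.015 = 0.162.
P(Browser=Edge) = 0.012 + 0.041 + 0.056 + 0.100 = 0.209.
P(Browser ∈ {Chrome, Safari, Edge}) = 0.456 + 0.162 + 0.209 = 0.827; P(OS=Win, Browser ∈ {Chrome, Safari, Edge}) = 0.107 + 0.057 + 0.012 = 0.176.
P(OS=Win | Browser ∈ {Chrome, Safari, Edge}) = 0.176/0.827 = 0.213.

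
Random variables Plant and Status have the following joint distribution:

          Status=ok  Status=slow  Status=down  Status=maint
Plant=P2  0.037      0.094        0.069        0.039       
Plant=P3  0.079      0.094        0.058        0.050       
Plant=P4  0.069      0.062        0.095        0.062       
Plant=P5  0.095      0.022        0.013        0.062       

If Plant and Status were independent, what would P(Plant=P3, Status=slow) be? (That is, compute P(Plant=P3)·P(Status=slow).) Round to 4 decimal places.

P(Plant=P3) = 0.079 + 0.094 + 0.058 + 0.050 = 0.281.
P(Status=slow) = 0.094 + 0.094 + 0.062 + 0.022 = 0.272.
Product: 0.281 × 0.272 = 0.0764.

0.0764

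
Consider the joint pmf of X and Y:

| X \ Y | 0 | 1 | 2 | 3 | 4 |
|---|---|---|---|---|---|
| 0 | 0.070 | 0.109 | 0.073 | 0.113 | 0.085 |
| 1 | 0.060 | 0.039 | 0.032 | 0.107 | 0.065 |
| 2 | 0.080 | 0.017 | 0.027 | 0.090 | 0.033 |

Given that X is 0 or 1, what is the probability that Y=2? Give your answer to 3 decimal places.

0.139

P(X=0) = 0.070 + 0.109 + 0.073 + 0.113 + 0.085 = 0.450.
P(X=1) = 0.060 + 0.039 + 0.032 + 0.107 + 0.065 = 0.303.
P(X ∈ {0, 1}) = 0.450 + 0.303 = 0.753; P(Y=2, X ∈ {0, 1}) = 0.073 + 0.032 = 0.105.
P(Y=2 | X ∈ {0, 1}) = 0.105/0.753 = 0.139.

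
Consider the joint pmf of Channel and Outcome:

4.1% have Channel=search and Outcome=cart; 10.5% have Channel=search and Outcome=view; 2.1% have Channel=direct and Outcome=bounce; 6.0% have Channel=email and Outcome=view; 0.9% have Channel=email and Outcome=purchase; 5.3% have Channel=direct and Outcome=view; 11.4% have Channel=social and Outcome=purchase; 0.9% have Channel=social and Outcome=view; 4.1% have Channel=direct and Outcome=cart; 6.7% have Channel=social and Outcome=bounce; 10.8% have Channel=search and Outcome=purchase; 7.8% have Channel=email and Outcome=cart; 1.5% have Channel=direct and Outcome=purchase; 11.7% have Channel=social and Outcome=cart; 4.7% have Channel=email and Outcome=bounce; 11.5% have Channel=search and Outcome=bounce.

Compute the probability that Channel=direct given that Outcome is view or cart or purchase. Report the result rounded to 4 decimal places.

P(Outcome=view) = 0.060 + 0.105 + 0.009 + 0.053 = 0.227.
P(Outcome=cart) = 0.078 + 0.041 + 0.117 + 0.041 = 0.277.
P(Outcome=purchase) = 0.009 + 0.108 + 0.114 + 0.015 = 0.246.
P(Outcome ∈ {view, cart, purchase}) = 0.227 + 0.277 + 0.246 = 0.750; P(Channel=direct, Outcome ∈ {view, cart, purchase}) = 0.053 + 0.041 + 0.015 = 0.109.
P(Channel=direct | Outcome ∈ {view, cart, purchase}) = 0.109/0.750 = 0.1453.

0.1453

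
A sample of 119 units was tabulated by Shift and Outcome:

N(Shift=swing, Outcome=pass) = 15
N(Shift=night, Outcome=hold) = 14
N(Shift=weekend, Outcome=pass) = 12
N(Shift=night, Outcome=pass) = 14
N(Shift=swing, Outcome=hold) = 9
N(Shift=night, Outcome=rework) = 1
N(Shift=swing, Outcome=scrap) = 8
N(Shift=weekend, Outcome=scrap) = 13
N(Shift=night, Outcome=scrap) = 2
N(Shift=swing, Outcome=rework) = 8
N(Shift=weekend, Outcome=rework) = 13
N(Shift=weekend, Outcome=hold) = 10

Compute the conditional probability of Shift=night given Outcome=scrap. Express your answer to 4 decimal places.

0.0870

Total with Outcome=scrap: 8 + 2 + 13 = 23.
P(Shift=night | Outcome=scrap) = 2/23 = 0.0870.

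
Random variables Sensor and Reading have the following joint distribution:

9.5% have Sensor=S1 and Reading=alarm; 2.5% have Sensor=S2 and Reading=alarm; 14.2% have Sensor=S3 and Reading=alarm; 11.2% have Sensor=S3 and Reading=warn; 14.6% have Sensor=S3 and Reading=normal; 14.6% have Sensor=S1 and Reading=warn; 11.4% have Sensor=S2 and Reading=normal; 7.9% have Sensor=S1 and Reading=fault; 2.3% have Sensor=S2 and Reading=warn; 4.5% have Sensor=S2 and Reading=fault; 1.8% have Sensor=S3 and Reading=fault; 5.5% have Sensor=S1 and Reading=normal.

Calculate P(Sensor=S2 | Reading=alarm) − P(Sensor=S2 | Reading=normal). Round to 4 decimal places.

-0.2665

P(Reading=alarm) = 0.095 + 0.025 + 0.142 = 0.262; P(Sensor=S2 | Reading=alarm) = 0.025/0.262 = 0.09542.
P(Reading=normal) = 0.055 + 0.114 + 0.146 = 0.315; P(Sensor=S2 | Reading=normal) = 0.114/0.315 = 0.36190.
Difference = -0.2665.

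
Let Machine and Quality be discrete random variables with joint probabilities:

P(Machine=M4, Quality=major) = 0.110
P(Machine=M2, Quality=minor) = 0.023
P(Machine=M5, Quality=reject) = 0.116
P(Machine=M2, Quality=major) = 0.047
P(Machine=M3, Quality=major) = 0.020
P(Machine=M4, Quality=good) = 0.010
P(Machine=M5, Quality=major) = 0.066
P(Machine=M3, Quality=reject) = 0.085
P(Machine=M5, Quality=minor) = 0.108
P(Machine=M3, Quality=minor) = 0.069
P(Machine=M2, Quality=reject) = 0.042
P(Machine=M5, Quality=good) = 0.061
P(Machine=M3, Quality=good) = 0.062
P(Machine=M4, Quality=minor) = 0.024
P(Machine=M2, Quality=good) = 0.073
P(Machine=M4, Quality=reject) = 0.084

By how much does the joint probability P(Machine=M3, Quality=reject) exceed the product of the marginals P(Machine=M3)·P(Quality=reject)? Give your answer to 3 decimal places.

0.008

P(Machine=M3) = 0.062 + 0.069 + 0.020 + 0.085 = 0.236.
P(Quality=reject) = 0.042 + 0.085 + 0.084 + 0.116 = 0.327.
P(Machine=M3, Quality=reject) − P(Machine=M3)P(Quality=reject) = 0.085 − 0.236×0.327 = 0.008.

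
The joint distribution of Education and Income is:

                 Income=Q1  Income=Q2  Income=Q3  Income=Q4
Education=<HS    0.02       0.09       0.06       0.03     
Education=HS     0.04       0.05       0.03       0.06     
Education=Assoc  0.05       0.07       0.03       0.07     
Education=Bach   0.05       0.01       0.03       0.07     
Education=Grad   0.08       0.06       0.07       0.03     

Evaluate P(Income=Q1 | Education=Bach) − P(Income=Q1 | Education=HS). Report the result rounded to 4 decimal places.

P(Education=Bach) = 0.05 + 0.01 + 0.03 + 0.07 = 0.16; P(Income=Q1 | Education=Bach) = 0.05/0.16 = 0.31250.
P(Education=HS) = 0.04 + 0.05 + 0.03 + 0.06 = 0.18; P(Income=Q1 | Education=HS) = 0.04/0.18 = 0.22222.
Difference = 0.0903.

0.0903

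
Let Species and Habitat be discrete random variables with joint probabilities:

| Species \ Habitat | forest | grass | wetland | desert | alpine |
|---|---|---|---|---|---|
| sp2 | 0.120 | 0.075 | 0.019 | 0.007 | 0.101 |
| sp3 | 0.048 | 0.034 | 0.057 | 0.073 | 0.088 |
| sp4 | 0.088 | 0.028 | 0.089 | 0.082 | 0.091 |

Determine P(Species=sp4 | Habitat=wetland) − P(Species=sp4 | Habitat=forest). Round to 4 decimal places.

0.1956

P(Habitat=wetland) = 0.019 + 0.057 + 0.089 = 0.165; P(Species=sp4 | Habitat=wetland) = 0.089/0.165 = 0.53939.
P(Habitat=forest) = 0.120 + 0.048 + 0.088 = 0.256; P(Species=sp4 | Habitat=forest) = 0.088/0.256 = 0.34375.
Difference = 0.1956.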